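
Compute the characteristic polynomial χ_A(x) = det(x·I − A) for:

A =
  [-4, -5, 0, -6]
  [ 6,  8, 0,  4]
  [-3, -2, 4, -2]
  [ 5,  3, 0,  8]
x^4 - 16*x^3 + 96*x^2 - 256*x + 256

Expanding det(x·I − A) (e.g. by cofactor expansion or by noting that A is similar to its Jordan form J, which has the same characteristic polynomial as A) gives
  χ_A(x) = x^4 - 16*x^3 + 96*x^2 - 256*x + 256
which factors as (x - 4)^4. The eigenvalues (with algebraic multiplicities) are λ = 4 with multiplicity 4.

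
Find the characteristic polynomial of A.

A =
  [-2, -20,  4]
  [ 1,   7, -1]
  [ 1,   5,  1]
x^3 - 6*x^2 + 12*x - 8

Expanding det(x·I − A) (e.g. by cofactor expansion or by noting that A is similar to its Jordan form J, which has the same characteristic polynomial as A) gives
  χ_A(x) = x^3 - 6*x^2 + 12*x - 8
which factors as (x - 2)^3. The eigenvalues (with algebraic multiplicities) are λ = 2 with multiplicity 3.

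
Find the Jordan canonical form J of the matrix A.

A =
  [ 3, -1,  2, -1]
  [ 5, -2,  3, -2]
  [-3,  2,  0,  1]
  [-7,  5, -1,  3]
J_2(1) ⊕ J_2(1)

The characteristic polynomial is
  det(x·I − A) = x^4 - 4*x^3 + 6*x^2 - 4*x + 1 = (x - 1)^4

Eigenvalues and multiplicities (the geometric multiplicity of λ is n − rank(A − λI), which equals the number of Jordan blocks for λ):
  λ = 1: algebraic multiplicity = 4, geometric multiplicity = 2

Determining the block sizes for each eigenvalue:
  λ = 1: with am = 4 and gm = 2, the partition is not yet determined (e.g. several partitions of 4 into 2 parts exist). Let N = A − (1)·I. Computing rank(N^1) = 2, rank(N^2) = 0; the number of blocks of size ≥ j is rank(N^{j−1}) − rank(N^j), giving [2, 2]. So we have 2 block(s) of size 2 → block sizes [2, 2]

Assembling the blocks gives a Jordan form
J =
  [1, 1, 0, 0]
  [0, 1, 0, 0]
  [0, 0, 1, 1]
  [0, 0, 0, 1]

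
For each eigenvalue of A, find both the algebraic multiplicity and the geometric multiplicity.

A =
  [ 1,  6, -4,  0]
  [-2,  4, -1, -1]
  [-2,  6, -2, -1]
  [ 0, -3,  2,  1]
λ = 1: alg = 4, geom = 2

Step 1 — factor the characteristic polynomial to read off the algebraic multiplicities:
  χ_A(x) = (x - 1)^4

Step 2 — compute geometric multiplicities via the rank-nullity identity g(λ) = n − rank(A − λI):
  rank(A − (1)·I) = 2, so dim ker(A − (1)·I) = n − 2 = 2

Summary:
  λ = 1: algebraic multiplicity = 4, geometric multiplicity = 2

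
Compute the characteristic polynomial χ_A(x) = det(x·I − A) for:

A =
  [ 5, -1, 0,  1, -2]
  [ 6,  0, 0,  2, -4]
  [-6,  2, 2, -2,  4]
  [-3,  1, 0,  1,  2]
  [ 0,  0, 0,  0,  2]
x^5 - 10*x^4 + 40*x^3 - 80*x^2 + 80*x - 32

Expanding det(x·I − A) (e.g. by cofactor expansion or by noting that A is similar to its Jordan form J, which has the same characteristic polynomial as A) gives
  χ_A(x) = x^5 - 10*x^4 + 40*x^3 - 80*x^2 + 80*x - 32
which factors as (x - 2)^5. The eigenvalues (with algebraic multiplicities) are λ = 2 with multiplicity 5.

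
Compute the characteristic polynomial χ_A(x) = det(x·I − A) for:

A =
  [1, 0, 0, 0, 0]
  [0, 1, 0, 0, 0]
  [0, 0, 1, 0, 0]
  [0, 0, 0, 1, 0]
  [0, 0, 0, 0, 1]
x^5 - 5*x^4 + 10*x^3 - 10*x^2 + 5*x - 1

Expanding det(x·I − A) (e.g. by cofactor expansion or by noting that A is similar to its Jordan form J, which has the same characteristic polynomial as A) gives
  χ_A(x) = x^5 - 5*x^4 + 10*x^3 - 10*x^2 + 5*x - 1
which factors as (x - 1)^5. The eigenvalues (with algebraic multiplicities) are λ = 1 with multiplicity 5.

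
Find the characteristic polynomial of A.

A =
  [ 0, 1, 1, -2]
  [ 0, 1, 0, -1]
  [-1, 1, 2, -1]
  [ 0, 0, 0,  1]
x^4 - 4*x^3 + 6*x^2 - 4*x + 1

Expanding det(x·I − A) (e.g. by cofactor expansion or by noting that A is similar to its Jordan form J, which has the same characteristic polynomial as A) gives
  χ_A(x) = x^4 - 4*x^3 + 6*x^2 - 4*x + 1
which factors as (x - 1)^4. The eigenvalues (with algebraic multiplicities) are λ = 1 with multiplicity 4.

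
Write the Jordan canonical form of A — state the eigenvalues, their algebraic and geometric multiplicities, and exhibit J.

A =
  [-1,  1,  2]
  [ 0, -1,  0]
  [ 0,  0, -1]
J_2(-1) ⊕ J_1(-1)

The characteristic polynomial is
  det(x·I − A) = x^3 + 3*x^2 + 3*x + 1 = (x + 1)^3

Eigenvalues and multiplicities (the geometric multiplicity of λ is n − rank(A − λI), which equals the number of Jordan blocks for λ):
  λ = -1: algebraic multiplicity = 3, geometric multiplicity = 2

Determining the block sizes for each eigenvalue:
  λ = -1: 2 blocks summing to 3 forces exactly one block of size 2 and the rest size 1 → block sizes [2, 1]

Assembling the blocks gives a Jordan form
J =
  [-1,  1,  0]
  [ 0, -1,  0]
  [ 0,  0, -1]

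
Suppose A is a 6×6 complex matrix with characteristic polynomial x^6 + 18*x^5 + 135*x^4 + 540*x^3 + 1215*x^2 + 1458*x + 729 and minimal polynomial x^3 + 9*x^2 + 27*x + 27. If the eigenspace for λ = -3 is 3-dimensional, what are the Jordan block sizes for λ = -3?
Block sizes for λ = -3: [3, 2, 1]

Step 1 — from the characteristic polynomial, algebraic multiplicity of λ = -3 is 6. From dim ker(A − (-3)·I) = 3, there are exactly 3 Jordan blocks for λ = -3.
Step 2 — from the minimal polynomial, the factor (x + 3)^3 tells us the largest block for λ = -3 has size 3.
Step 3 — with total size 6, 3 blocks, and largest block 3, the block sizes (in nonincreasing order) are [3, 2, 1].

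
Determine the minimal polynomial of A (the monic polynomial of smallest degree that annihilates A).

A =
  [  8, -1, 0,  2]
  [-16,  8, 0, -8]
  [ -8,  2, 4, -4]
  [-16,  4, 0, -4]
x^2 - 8*x + 16

The characteristic polynomial is χ_A(x) = (x - 4)^4, so the eigenvalues are known. The minimal polynomial is
  m_A(x) = Π_λ (x − λ)^{k_λ}
where k_λ is the size of the *largest* Jordan block for λ (equivalently, the smallest k with (A − λI)^k v = 0 for every generalised eigenvector v of λ).

  λ = 4: largest Jordan block has size 2, contributing (x − 4)^2

So m_A(x) = (x - 4)^2 = x^2 - 8*x + 16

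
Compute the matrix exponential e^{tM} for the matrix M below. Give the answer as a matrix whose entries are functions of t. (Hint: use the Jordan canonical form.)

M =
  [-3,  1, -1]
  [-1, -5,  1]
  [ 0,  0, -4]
e^{tM} =
  [t*exp(-4*t) + exp(-4*t), t*exp(-4*t), -t*exp(-4*t)]
  [-t*exp(-4*t), -t*exp(-4*t) + exp(-4*t), t*exp(-4*t)]
  [0, 0, exp(-4*t)]

Strategy: write M = P · J · P⁻¹ where J is a Jordan canonical form, so e^{tM} = P · e^{tJ} · P⁻¹, and e^{tJ} can be computed block-by-block.

M has Jordan form
J =
  [-4,  1,  0]
  [ 0, -4,  0]
  [ 0,  0, -4]
(up to reordering of blocks).

Per-block formulas:
  For a 2×2 Jordan block J_2(-4): exp(t · J_2(-4)) = e^(-4t)·(I + t·N), where N is the 2×2 nilpotent shift.
  For a 1×1 block at λ = -4: exp(t · [-4]) = [e^(-4t)].

After assembling e^{tJ} and conjugating by P, we get:

e^{tM} =
  [t*exp(-4*t) + exp(-4*t), t*exp(-4*t), -t*exp(-4*t)]
  [-t*exp(-4*t), -t*exp(-4*t) + exp(-4*t), t*exp(-4*t)]
  [0, 0, exp(-4*t)]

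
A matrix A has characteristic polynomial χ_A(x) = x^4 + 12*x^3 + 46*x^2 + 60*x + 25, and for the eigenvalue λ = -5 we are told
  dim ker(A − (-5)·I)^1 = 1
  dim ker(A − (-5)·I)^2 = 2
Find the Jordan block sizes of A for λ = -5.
Block sizes for λ = -5: [2]

From the dimensions of kernels of powers, the number of Jordan blocks of size at least j is d_j − d_{j−1} where d_j = dim ker(N^j) (with d_0 = 0). Computing the differences gives [1, 1].
The number of blocks of size exactly k is (#blocks of size ≥ k) − (#blocks of size ≥ k + 1), so the partition is: 1 block(s) of size 2.
In nonincreasing order the block sizes are [2].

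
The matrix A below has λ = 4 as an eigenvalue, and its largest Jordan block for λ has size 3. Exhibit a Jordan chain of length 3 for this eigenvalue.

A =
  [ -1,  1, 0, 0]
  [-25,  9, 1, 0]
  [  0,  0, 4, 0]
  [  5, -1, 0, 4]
A Jordan chain for λ = 4 of length 3:
v_1 = (1, 5, 0, -1)ᵀ
v_2 = (0, 1, 0, 0)ᵀ
v_3 = (0, 0, 1, 0)ᵀ

Let N = A − (4)·I. We want v_3 with N^3 v_3 = 0 but N^2 v_3 ≠ 0; then v_{j-1} := N · v_j for j = 3, …, 2.

Pick v_3 = (0, 0, 1, 0)ᵀ.
Then v_2 = N · v_3 = (0, 1, 0, 0)ᵀ.
Then v_1 = N · v_2 = (1, 5, 0, -1)ᵀ.

Sanity check: (A − (4)·I) v_1 = (0, 0, 0, 0)ᵀ = 0. ✓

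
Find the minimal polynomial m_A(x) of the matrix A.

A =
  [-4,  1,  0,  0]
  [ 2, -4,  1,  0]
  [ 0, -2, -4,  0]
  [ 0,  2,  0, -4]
x^3 + 12*x^2 + 48*x + 64

The characteristic polynomial is χ_A(x) = (x + 4)^4, so the eigenvalues are known. The minimal polynomial is
  m_A(x) = Π_λ (x − λ)^{k_λ}
where k_λ is the size of the *largest* Jordan block for λ (equivalently, the smallest k with (A − λI)^k v = 0 for every generalised eigenvector v of λ).

  λ = -4: largest Jordan block has size 3, contributing (x + 4)^3

So m_A(x) = (x + 4)^3 = x^3 + 12*x^2 + 48*x + 64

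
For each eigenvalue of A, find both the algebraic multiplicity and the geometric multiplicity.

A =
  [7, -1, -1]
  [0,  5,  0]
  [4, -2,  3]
λ = 5: alg = 3, geom = 2

Step 1 — factor the characteristic polynomial to read off the algebraic multiplicities:
  χ_A(x) = (x - 5)^3

Step 2 — compute geometric multiplicities via the rank-nullity identity g(λ) = n − rank(A − λI):
  rank(A − (5)·I) = 1, so dim ker(A − (5)·I) = n − 1 = 2

Summary:
  λ = 5: algebraic multiplicity = 3, geometric multiplicity = 2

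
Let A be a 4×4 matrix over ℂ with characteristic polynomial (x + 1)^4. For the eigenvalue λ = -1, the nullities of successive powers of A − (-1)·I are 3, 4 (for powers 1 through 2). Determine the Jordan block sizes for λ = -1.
Block sizes for λ = -1: [2, 1, 1]

From the dimensions of kernels of powers, the number of Jordan blocks of size at least j is d_j − d_{j−1} where d_j = dim ker(N^j) (with d_0 = 0). Computing the differences gives [3, 1].
The number of blocks of size exactly k is (#blocks of size ≥ k) − (#blocks of size ≥ k + 1), so the partition is: 2 block(s) of size 1, 1 block(s) of size 2.
In nonincreasing order the block sizes are [2, 1, 1].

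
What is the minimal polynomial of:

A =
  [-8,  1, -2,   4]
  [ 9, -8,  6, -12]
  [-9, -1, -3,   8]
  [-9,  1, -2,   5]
x^3 + 9*x^2 + 15*x - 25

The characteristic polynomial is χ_A(x) = (x - 1)*(x + 5)^3, so the eigenvalues are known. The minimal polynomial is
  m_A(x) = Π_λ (x − λ)^{k_λ}
where k_λ is the size of the *largest* Jordan block for λ (equivalently, the smallest k with (A − λI)^k v = 0 for every generalised eigenvector v of λ).

  λ = -5: largest Jordan block has size 2, contributing (x + 5)^2
  λ = 1: largest Jordan block has size 1, contributing (x − 1)

So m_A(x) = (x - 1)*(x + 5)^2 = x^3 + 9*x^2 + 15*x - 25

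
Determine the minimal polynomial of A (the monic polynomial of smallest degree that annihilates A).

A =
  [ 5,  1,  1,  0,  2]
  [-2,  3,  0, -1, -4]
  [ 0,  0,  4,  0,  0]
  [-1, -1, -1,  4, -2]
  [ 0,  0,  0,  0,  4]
x^3 - 12*x^2 + 48*x - 64

The characteristic polynomial is χ_A(x) = (x - 4)^5, so the eigenvalues are known. The minimal polynomial is
  m_A(x) = Π_λ (x − λ)^{k_λ}
where k_λ is the size of the *largest* Jordan block for λ (equivalently, the smallest k with (A − λI)^k v = 0 for every generalised eigenvector v of λ).

  λ = 4: largest Jordan block has size 3, contributing (x − 4)^3

So m_A(x) = (x - 4)^3 = x^3 - 12*x^2 + 48*x - 64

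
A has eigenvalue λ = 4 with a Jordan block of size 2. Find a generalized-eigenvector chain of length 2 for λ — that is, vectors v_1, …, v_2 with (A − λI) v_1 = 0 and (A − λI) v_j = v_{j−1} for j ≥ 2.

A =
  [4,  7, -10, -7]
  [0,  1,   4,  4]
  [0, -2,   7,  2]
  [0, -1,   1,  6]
A Jordan chain for λ = 4 of length 2:
v_1 = (1, 0, 0, 0)ᵀ
v_2 = (0, 4, 2, 1)ᵀ

Let N = A − (4)·I. We want v_2 with N^2 v_2 = 0 but N^1 v_2 ≠ 0; then v_{j-1} := N · v_j for j = 2, …, 2.

Pick v_2 = (0, 4, 2, 1)ᵀ.
Then v_1 = N · v_2 = (1, 0, 0, 0)ᵀ.

Sanity check: (A − (4)·I) v_1 = (0, 0, 0, 0)ᵀ = 0. ✓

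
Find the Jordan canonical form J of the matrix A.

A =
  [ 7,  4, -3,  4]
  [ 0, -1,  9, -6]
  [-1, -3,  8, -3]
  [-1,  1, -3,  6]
J_3(5) ⊕ J_1(5)

The characteristic polynomial is
  det(x·I − A) = x^4 - 20*x^3 + 150*x^2 - 500*x + 625 = (x - 5)^4

Eigenvalues and multiplicities (the geometric multiplicity of λ is n − rank(A − λI), which equals the number of Jordan blocks for λ):
  λ = 5: algebraic multiplicity = 4, geometric multiplicity = 2

Determining the block sizes for each eigenvalue:
  λ = 5: with am = 4 and gm = 2, the partition is not yet determined (e.g. several partitions of 4 into 2 parts exist). Let N = A − (5)·I. Computing rank(N^1) = 2, rank(N^2) = 1, rank(N^3) = 0; the number of blocks of size ≥ j is rank(N^{j−1}) − rank(N^j), giving [2, 1, 1]. So we have 1 block(s) of size 3, 1 block(s) of size 1 → block sizes [3, 1]

Assembling the blocks gives a Jordan form
J =
  [5, 1, 0, 0]
  [0, 5, 1, 0]
  [0, 0, 5, 0]
  [0, 0, 0, 5]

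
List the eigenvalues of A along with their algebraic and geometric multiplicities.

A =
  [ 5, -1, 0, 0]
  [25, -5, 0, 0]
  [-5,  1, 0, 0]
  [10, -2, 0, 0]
λ = 0: alg = 4, geom = 3

Step 1 — factor the characteristic polynomial to read off the algebraic multiplicities:
  χ_A(x) = x^4

Step 2 — compute geometric multiplicities via the rank-nullity identity g(λ) = n − rank(A − λI):
  rank(A − (0)·I) = 1, so dim ker(A − (0)·I) = n − 1 = 3

Summary:
  λ = 0: algebraic multiplicity = 4, geometric multiplicity = 3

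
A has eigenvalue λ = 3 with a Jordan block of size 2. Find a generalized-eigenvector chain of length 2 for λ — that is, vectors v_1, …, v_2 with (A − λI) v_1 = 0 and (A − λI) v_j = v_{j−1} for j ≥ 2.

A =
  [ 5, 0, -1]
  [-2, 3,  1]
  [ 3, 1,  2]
A Jordan chain for λ = 3 of length 2:
v_1 = (2, -2, 4)ᵀ
v_2 = (1, 1, 0)ᵀ

Let N = A − (3)·I. We want v_2 with N^2 v_2 = 0 but N^1 v_2 ≠ 0; then v_{j-1} := N · v_j for j = 2, …, 2.

Pick v_2 = (1, 1, 0)ᵀ.
Then v_1 = N · v_2 = (2, -2, 4)ᵀ.

Sanity check: (A − (3)·I) v_1 = (0, 0, 0)ᵀ = 0. ✓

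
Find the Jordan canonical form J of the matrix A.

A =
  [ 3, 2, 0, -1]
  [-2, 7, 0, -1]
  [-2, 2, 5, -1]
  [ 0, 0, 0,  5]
J_2(5) ⊕ J_1(5) ⊕ J_1(5)

The characteristic polynomial is
  det(x·I − A) = x^4 - 20*x^3 + 150*x^2 - 500*x + 625 = (x - 5)^4

Eigenvalues and multiplicities (the geometric multiplicity of λ is n − rank(A − λI), which equals the number of Jordan blocks for λ):
  λ = 5: algebraic multiplicity = 4, geometric multiplicity = 3

Determining the block sizes for each eigenvalue:
  λ = 5: 3 blocks summing to 4 forces exactly one block of size 2 and the rest size 1 → block sizes [2, 1, 1]

Assembling the blocks gives a Jordan form
J =
  [5, 1, 0, 0]
  [0, 5, 0, 0]
  [0, 0, 5, 0]
  [0, 0, 0, 5]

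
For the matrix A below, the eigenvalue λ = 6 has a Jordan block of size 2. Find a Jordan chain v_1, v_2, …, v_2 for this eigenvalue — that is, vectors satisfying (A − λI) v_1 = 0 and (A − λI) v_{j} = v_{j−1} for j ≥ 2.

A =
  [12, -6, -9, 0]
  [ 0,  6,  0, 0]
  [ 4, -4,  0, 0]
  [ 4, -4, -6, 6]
A Jordan chain for λ = 6 of length 2:
v_1 = (6, 0, 4, 4)ᵀ
v_2 = (1, 0, 0, 0)ᵀ

Let N = A − (6)·I. We want v_2 with N^2 v_2 = 0 but N^1 v_2 ≠ 0; then v_{j-1} := N · v_j for j = 2, …, 2.

Pick v_2 = (1, 0, 0, 0)ᵀ.
Then v_1 = N · v_2 = (6, 0, 4, 4)ᵀ.

Sanity check: (A − (6)·I) v_1 = (0, 0, 0, 0)ᵀ = 0. ✓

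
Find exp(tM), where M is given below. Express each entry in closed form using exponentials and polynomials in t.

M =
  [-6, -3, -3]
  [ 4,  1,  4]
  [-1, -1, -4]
e^{tM} =
  [-3*t*exp(-3*t) + exp(-3*t), -3*t*exp(-3*t), -3*t*exp(-3*t)]
  [4*t*exp(-3*t), 4*t*exp(-3*t) + exp(-3*t), 4*t*exp(-3*t)]
  [-t*exp(-3*t), -t*exp(-3*t), -t*exp(-3*t) + exp(-3*t)]

Strategy: write M = P · J · P⁻¹ where J is a Jordan canonical form, so e^{tM} = P · e^{tJ} · P⁻¹, and e^{tJ} can be computed block-by-block.

M has Jordan form
J =
  [-3,  1,  0]
  [ 0, -3,  0]
  [ 0,  0, -3]
(up to reordering of blocks).

Per-block formulas:
  For a 1×1 block at λ = -3: exp(t · [-3]) = [e^(-3t)].
  For a 2×2 Jordan block J_2(-3): exp(t · J_2(-3)) = e^(-3t)·(I + t·N), where N is the 2×2 nilpotent shift.

After assembling e^{tJ} and conjugating by P, we get:

e^{tM} =
  [-3*t*exp(-3*t) + exp(-3*t), -3*t*exp(-3*t), -3*t*exp(-3*t)]
  [4*t*exp(-3*t), 4*t*exp(-3*t) + exp(-3*t), 4*t*exp(-3*t)]
  [-t*exp(-3*t), -t*exp(-3*t), -t*exp(-3*t) + exp(-3*t)]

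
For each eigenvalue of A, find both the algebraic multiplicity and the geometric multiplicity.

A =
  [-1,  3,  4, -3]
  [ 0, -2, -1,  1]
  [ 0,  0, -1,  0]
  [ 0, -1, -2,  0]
λ = -1: alg = 4, geom = 2

Step 1 — factor the characteristic polynomial to read off the algebraic multiplicities:
  χ_A(x) = (x + 1)^4

Step 2 — compute geometric multiplicities via the rank-nullity identity g(λ) = n − rank(A − λI):
  rank(A − (-1)·I) = 2, so dim ker(A − (-1)·I) = n − 2 = 2

Summary:
  λ = -1: algebraic multiplicity = 4, geometric multiplicity = 2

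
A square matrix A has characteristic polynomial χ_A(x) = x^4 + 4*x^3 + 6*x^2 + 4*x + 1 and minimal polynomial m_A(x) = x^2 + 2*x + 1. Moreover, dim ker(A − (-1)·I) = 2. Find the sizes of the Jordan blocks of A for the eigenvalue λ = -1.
Block sizes for λ = -1: [2, 2]

Step 1 — from the characteristic polynomial, algebraic multiplicity of λ = -1 is 4. From dim ker(A − (-1)·I) = 2, there are exactly 2 Jordan blocks for λ = -1.
Step 2 — from the minimal polynomial, the factor (x + 1)^2 tells us the largest block for λ = -1 has size 2.
Step 3 — with total size 4, 2 blocks, and largest block 2, the block sizes (in nonincreasing order) are [2, 2].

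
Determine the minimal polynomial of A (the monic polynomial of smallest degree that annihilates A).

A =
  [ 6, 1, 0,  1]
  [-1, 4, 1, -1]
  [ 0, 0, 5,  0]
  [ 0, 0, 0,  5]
x^3 - 15*x^2 + 75*x - 125

The characteristic polynomial is χ_A(x) = (x - 5)^4, so the eigenvalues are known. The minimal polynomial is
  m_A(x) = Π_λ (x − λ)^{k_λ}
where k_λ is the size of the *largest* Jordan block for λ (equivalently, the smallest k with (A − λI)^k v = 0 for every generalised eigenvector v of λ).

  λ = 5: largest Jordan block has size 3, contributing (x − 5)^3

So m_A(x) = (x - 5)^3 = x^3 - 15*x^2 + 75*x - 125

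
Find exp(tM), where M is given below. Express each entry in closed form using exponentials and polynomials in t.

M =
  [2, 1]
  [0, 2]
e^{tM} =
  [exp(2*t), t*exp(2*t)]
  [0, exp(2*t)]

Strategy: write M = P · J · P⁻¹ where J is a Jordan canonical form, so e^{tM} = P · e^{tJ} · P⁻¹, and e^{tJ} can be computed block-by-block.

M has Jordan form
J =
  [2, 1]
  [0, 2]
(up to reordering of blocks).

Per-block formulas:
  For a 2×2 Jordan block J_2(2): exp(t · J_2(2)) = e^(2t)·(I + t·N), where N is the 2×2 nilpotent shift.

After assembling e^{tJ} and conjugating by P, we get:

e^{tM} =
  [exp(2*t), t*exp(2*t)]
  [0, exp(2*t)]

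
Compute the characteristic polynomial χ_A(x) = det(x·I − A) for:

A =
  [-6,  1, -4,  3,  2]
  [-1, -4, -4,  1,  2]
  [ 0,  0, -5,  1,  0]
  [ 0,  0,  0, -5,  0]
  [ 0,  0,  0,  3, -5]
x^5 + 25*x^4 + 250*x^3 + 1250*x^2 + 3125*x + 3125

Expanding det(x·I − A) (e.g. by cofactor expansion or by noting that A is similar to its Jordan form J, which has the same characteristic polynomial as A) gives
  χ_A(x) = x^5 + 25*x^4 + 250*x^3 + 1250*x^2 + 3125*x + 3125
which factors as (x + 5)^5. The eigenvalues (with algebraic multiplicities) are λ = -5 with multiplicity 5.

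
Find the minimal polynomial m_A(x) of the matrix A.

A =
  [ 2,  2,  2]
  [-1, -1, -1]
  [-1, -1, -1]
x^2

The characteristic polynomial is χ_A(x) = x^3, so the eigenvalues are known. The minimal polynomial is
  m_A(x) = Π_λ (x − λ)^{k_λ}
where k_λ is the size of the *largest* Jordan block for λ (equivalently, the smallest k with (A − λI)^k v = 0 for every generalised eigenvector v of λ).

  λ = 0: largest Jordan block has size 2, contributing (x − 0)^2

So m_A(x) = x^2 = x^2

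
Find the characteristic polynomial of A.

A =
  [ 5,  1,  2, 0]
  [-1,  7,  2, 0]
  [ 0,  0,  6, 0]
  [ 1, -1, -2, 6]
x^4 - 24*x^3 + 216*x^2 - 864*x + 1296

Expanding det(x·I − A) (e.g. by cofactor expansion or by noting that A is similar to its Jordan form J, which has the same characteristic polynomial as A) gives
  χ_A(x) = x^4 - 24*x^3 + 216*x^2 - 864*x + 1296
which factors as (x - 6)^4. The eigenvalues (with algebraic multiplicities) are λ = 6 with multiplicity 4.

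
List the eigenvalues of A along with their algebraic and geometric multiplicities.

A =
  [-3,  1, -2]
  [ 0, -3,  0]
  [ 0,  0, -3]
λ = -3: alg = 3, geom = 2

Step 1 — factor the characteristic polynomial to read off the algebraic multiplicities:
  χ_A(x) = (x + 3)^3

Step 2 — compute geometric multiplicities via the rank-nullity identity g(λ) = n − rank(A − λI):
  rank(A − (-3)·I) = 1, so dim ker(A − (-3)·I) = n − 1 = 2

Summary:
  λ = -3: algebraic multiplicity = 3, geometric multiplicity = 2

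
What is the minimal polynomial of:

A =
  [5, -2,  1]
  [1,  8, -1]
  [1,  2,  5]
x^2 - 12*x + 36

The characteristic polynomial is χ_A(x) = (x - 6)^3, so the eigenvalues are known. The minimal polynomial is
  m_A(x) = Π_λ (x − λ)^{k_λ}
where k_λ is the size of the *largest* Jordan block for λ (equivalently, the smallest k with (A − λI)^k v = 0 for every generalised eigenvector v of λ).

  λ = 6: largest Jordan block has size 2, contributing (x − 6)^2

So m_A(x) = (x - 6)^2 = x^2 - 12*x + 36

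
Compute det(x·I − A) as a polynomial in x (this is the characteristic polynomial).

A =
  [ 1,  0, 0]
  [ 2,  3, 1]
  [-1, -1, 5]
x^3 - 9*x^2 + 24*x - 16

Expanding det(x·I − A) (e.g. by cofactor expansion or by noting that A is similar to its Jordan form J, which has the same characteristic polynomial as A) gives
  χ_A(x) = x^3 - 9*x^2 + 24*x - 16
which factors as (x - 4)^2*(x - 1). The eigenvalues (with algebraic multiplicities) are λ = 1 with multiplicity 1, λ = 4 with multiplicity 2.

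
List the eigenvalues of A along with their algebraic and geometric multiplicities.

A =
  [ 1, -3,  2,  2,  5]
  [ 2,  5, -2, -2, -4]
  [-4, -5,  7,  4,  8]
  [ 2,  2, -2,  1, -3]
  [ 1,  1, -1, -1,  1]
λ = 3: alg = 5, geom = 2

Step 1 — factor the characteristic polynomial to read off the algebraic multiplicities:
  χ_A(x) = (x - 3)^5

Step 2 — compute geometric multiplicities via the rank-nullity identity g(λ) = n − rank(A − λI):
  rank(A − (3)·I) = 3, so dim ker(A − (3)·I) = n − 3 = 2

Summary:
  λ = 3: algebraic multiplicity = 5, geometric multiplicity = 2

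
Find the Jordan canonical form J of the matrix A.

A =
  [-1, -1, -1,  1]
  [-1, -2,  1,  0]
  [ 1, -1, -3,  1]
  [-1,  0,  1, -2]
J_2(-2) ⊕ J_2(-2)

The characteristic polynomial is
  det(x·I − A) = x^4 + 8*x^3 + 24*x^2 + 32*x + 16 = (x + 2)^4

Eigenvalues and multiplicities (the geometric multiplicity of λ is n − rank(A − λI), which equals the number of Jordan blocks for λ):
  λ = -2: algebraic multiplicity = 4, geometric multiplicity = 2

Determining the block sizes for each eigenvalue:
  λ = -2: with am = 4 and gm = 2, the partition is not yet determined (e.g. several partitions of 4 into 2 parts exist). Let N = A − (-2)·I. Computing rank(N^1) = 2, rank(N^2) = 0; the number of blocks of size ≥ j is rank(N^{j−1}) − rank(N^j), giving [2, 2]. So we have 2 block(s) of size 2 → block sizes [2, 2]

Assembling the blocks gives a Jordan form
J =
  [-2,  1,  0,  0]
  [ 0, -2,  0,  0]
  [ 0,  0, -2,  1]
  [ 0,  0,  0, -2]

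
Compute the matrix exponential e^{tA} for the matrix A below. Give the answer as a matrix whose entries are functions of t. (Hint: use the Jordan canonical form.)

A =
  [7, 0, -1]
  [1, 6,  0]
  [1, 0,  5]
e^{tA} =
  [t*exp(6*t) + exp(6*t), 0, -t*exp(6*t)]
  [t^2*exp(6*t)/2 + t*exp(6*t), exp(6*t), -t^2*exp(6*t)/2]
  [t*exp(6*t), 0, -t*exp(6*t) + exp(6*t)]

Strategy: write A = P · J · P⁻¹ where J is a Jordan canonical form, so e^{tA} = P · e^{tJ} · P⁻¹, and e^{tJ} can be computed block-by-block.

A has Jordan form
J =
  [6, 1, 0]
  [0, 6, 1]
  [0, 0, 6]
(up to reordering of blocks).

Per-block formulas:
  For a 3×3 Jordan block J_3(6): exp(t · J_3(6)) = e^(6t)·(I + t·N + (t^2/2)·N^2), where N is the 3×3 nilpotent shift.

After assembling e^{tJ} and conjugating by P, we get:

e^{tA} =
  [t*exp(6*t) + exp(6*t), 0, -t*exp(6*t)]
  [t^2*exp(6*t)/2 + t*exp(6*t), exp(6*t), -t^2*exp(6*t)/2]
  [t*exp(6*t), 0, -t*exp(6*t) + exp(6*t)]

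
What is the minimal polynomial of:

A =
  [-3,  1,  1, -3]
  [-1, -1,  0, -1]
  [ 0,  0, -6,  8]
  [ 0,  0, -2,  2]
x^3 + 6*x^2 + 12*x + 8

The characteristic polynomial is χ_A(x) = (x + 2)^4, so the eigenvalues are known. The minimal polynomial is
  m_A(x) = Π_λ (x − λ)^{k_λ}
where k_λ is the size of the *largest* Jordan block for λ (equivalently, the smallest k with (A − λI)^k v = 0 for every generalised eigenvector v of λ).

  λ = -2: largest Jordan block has size 3, contributing (x + 2)^3

So m_A(x) = (x + 2)^3 = x^3 + 6*x^2 + 12*x + 8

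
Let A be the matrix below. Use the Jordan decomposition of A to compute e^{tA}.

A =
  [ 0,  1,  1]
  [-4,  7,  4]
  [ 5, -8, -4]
e^{tA} =
  [t^2*exp(t) - t*exp(t) + exp(t), -3*t^2*exp(t)/2 + t*exp(t), -t^2*exp(t) + t*exp(t)]
  [-4*t*exp(t), 6*t*exp(t) + exp(t), 4*t*exp(t)]
  [t^2*exp(t) + 5*t*exp(t), -3*t^2*exp(t)/2 - 8*t*exp(t), -t^2*exp(t) - 5*t*exp(t) + exp(t)]

Strategy: write A = P · J · P⁻¹ where J is a Jordan canonical form, so e^{tA} = P · e^{tJ} · P⁻¹, and e^{tJ} can be computed block-by-block.

A has Jordan form
J =
  [1, 1, 0]
  [0, 1, 1]
  [0, 0, 1]
(up to reordering of blocks).

Per-block formulas:
  For a 3×3 Jordan block J_3(1): exp(t · J_3(1)) = e^(1t)·(I + t·N + (t^2/2)·N^2), where N is the 3×3 nilpotent shift.

After assembling e^{tJ} and conjugating by P, we get:

e^{tA} =
  [t^2*exp(t) - t*exp(t) + exp(t), -3*t^2*exp(t)/2 + t*exp(t), -t^2*exp(t) + t*exp(t)]
  [-4*t*exp(t), 6*t*exp(t) + exp(t), 4*t*exp(t)]
  [t^2*exp(t) + 5*t*exp(t), -3*t^2*exp(t)/2 - 8*t*exp(t), -t^2*exp(t) - 5*t*exp(t) + exp(t)]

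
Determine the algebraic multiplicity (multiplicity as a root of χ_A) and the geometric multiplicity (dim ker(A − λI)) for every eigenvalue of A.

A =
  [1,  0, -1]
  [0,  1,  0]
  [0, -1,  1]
λ = 1: alg = 3, geom = 1

Step 1 — factor the characteristic polynomial to read off the algebraic multiplicities:
  χ_A(x) = (x - 1)^3

Step 2 — compute geometric multiplicities via the rank-nullity identity g(λ) = n − rank(A − λI):
  rank(A − (1)·I) = 2, so dim ker(A − (1)·I) = n − 2 = 1

Summary:
  λ = 1: algebraic multiplicity = 3, geometric multiplicity = 1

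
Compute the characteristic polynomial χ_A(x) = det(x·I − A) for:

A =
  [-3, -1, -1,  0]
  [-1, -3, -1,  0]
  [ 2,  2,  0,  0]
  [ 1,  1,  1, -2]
x^4 + 8*x^3 + 24*x^2 + 32*x + 16

Expanding det(x·I − A) (e.g. by cofactor expansion or by noting that A is similar to its Jordan form J, which has the same characteristic polynomial as A) gives
  χ_A(x) = x^4 + 8*x^3 + 24*x^2 + 32*x + 16
which factors as (x + 2)^4. The eigenvalues (with algebraic multiplicities) are λ = -2 with multiplicity 4.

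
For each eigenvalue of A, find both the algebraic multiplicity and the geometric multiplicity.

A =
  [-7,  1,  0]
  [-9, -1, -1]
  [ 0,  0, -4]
λ = -4: alg = 3, geom = 1

Step 1 — factor the characteristic polynomial to read off the algebraic multiplicities:
  χ_A(x) = (x + 4)^3

Step 2 — compute geometric multiplicities via the rank-nullity identity g(λ) = n − rank(A − λI):
  rank(A − (-4)·I) = 2, so dim ker(A − (-4)·I) = n − 2 = 1

Summary:
  λ = -4: algebraic multiplicity = 3, geometric multiplicity = 1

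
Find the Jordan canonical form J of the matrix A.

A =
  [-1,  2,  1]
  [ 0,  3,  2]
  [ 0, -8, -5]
J_2(-1) ⊕ J_1(-1)

The characteristic polynomial is
  det(x·I − A) = x^3 + 3*x^2 + 3*x + 1 = (x + 1)^3

Eigenvalues and multiplicities (the geometric multiplicity of λ is n − rank(A − λI), which equals the number of Jordan blocks for λ):
  λ = -1: algebraic multiplicity = 3, geometric multiplicity = 2

Determining the block sizes for each eigenvalue:
  λ = -1: 2 blocks summing to 3 forces exactly one block of size 2 and the rest size 1 → block sizes [2, 1]

Assembling the blocks gives a Jordan form
J =
  [-1,  1,  0]
  [ 0, -1,  0]
  [ 0,  0, -1]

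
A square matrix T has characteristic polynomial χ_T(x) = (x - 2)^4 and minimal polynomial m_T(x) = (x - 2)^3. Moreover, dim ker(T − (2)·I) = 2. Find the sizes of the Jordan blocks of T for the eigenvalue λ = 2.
Block sizes for λ = 2: [3, 1]

Step 1 — from the characteristic polynomial, algebraic multiplicity of λ = 2 is 4. From dim ker(T − (2)·I) = 2, there are exactly 2 Jordan blocks for λ = 2.
Step 2 — from the minimal polynomial, the factor (x − 2)^3 tells us the largest block for λ = 2 has size 3.
Step 3 — with total size 4, 2 blocks, and largest block 3, the block sizes (in nonincreasing order) are [3, 1].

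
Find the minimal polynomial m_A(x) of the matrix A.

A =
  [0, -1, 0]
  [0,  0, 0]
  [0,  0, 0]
x^2

The characteristic polynomial is χ_A(x) = x^3, so the eigenvalues are known. The minimal polynomial is
  m_A(x) = Π_λ (x − λ)^{k_λ}
where k_λ is the size of the *largest* Jordan block for λ (equivalently, the smallest k with (A − λI)^k v = 0 for every generalised eigenvector v of λ).

  λ = 0: largest Jordan block has size 2, contributing (x − 0)^2

So m_A(x) = x^2 = x^2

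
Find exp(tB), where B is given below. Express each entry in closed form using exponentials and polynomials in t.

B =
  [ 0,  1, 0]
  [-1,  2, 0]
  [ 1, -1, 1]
e^{tB} =
  [-t*exp(t) + exp(t), t*exp(t), 0]
  [-t*exp(t), t*exp(t) + exp(t), 0]
  [t*exp(t), -t*exp(t), exp(t)]

Strategy: write B = P · J · P⁻¹ where J is a Jordan canonical form, so e^{tB} = P · e^{tJ} · P⁻¹, and e^{tJ} can be computed block-by-block.

B has Jordan form
J =
  [1, 1, 0]
  [0, 1, 0]
  [0, 0, 1]
(up to reordering of blocks).

Per-block formulas:
  For a 2×2 Jordan block J_2(1): exp(t · J_2(1)) = e^(1t)·(I + t·N), where N is the 2×2 nilpotent shift.
  For a 1×1 block at λ = 1: exp(t · [1]) = [e^(1t)].

After assembling e^{tJ} and conjugating by P, we get:

e^{tB} =
  [-t*exp(t) + exp(t), t*exp(t), 0]
  [-t*exp(t), t*exp(t) + exp(t), 0]
  [t*exp(t), -t*exp(t), exp(t)]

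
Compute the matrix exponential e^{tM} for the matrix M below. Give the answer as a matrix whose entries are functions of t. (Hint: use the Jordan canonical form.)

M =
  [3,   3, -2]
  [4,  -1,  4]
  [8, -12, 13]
e^{tM} =
  [-2*t*exp(5*t) + exp(5*t), 3*t*exp(5*t), -2*t*exp(5*t)]
  [4*t*exp(5*t), -6*t*exp(5*t) + exp(5*t), 4*t*exp(5*t)]
  [8*t*exp(5*t), -12*t*exp(5*t), 8*t*exp(5*t) + exp(5*t)]

Strategy: write M = P · J · P⁻¹ where J is a Jordan canonical form, so e^{tM} = P · e^{tJ} · P⁻¹, and e^{tJ} can be computed block-by-block.

M has Jordan form
J =
  [5, 1, 0]
  [0, 5, 0]
  [0, 0, 5]
(up to reordering of blocks).

Per-block formulas:
  For a 2×2 Jordan block J_2(5): exp(t · J_2(5)) = e^(5t)·(I + t·N), where N is the 2×2 nilpotent shift.
  For a 1×1 block at λ = 5: exp(t · [5]) = [e^(5t)].

After assembling e^{tJ} and conjugating by P, we get:

e^{tM} =
  [-2*t*exp(5*t) + exp(5*t), 3*t*exp(5*t), -2*t*exp(5*t)]
  [4*t*exp(5*t), -6*t*exp(5*t) + exp(5*t), 4*t*exp(5*t)]
  [8*t*exp(5*t), -12*t*exp(5*t), 8*t*exp(5*t) + exp(5*t)]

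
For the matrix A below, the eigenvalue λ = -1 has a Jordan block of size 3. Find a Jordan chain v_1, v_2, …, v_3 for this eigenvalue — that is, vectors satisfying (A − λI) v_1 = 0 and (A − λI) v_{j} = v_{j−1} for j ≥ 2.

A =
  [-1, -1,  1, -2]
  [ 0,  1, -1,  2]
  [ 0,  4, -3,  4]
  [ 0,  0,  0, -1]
A Jordan chain for λ = -1 of length 3:
v_1 = (2, 0, 0, 0)ᵀ
v_2 = (-1, 2, 4, 0)ᵀ
v_3 = (0, 1, 0, 0)ᵀ

Let N = A − (-1)·I. We want v_3 with N^3 v_3 = 0 but N^2 v_3 ≠ 0; then v_{j-1} := N · v_j for j = 3, …, 2.

Pick v_3 = (0, 1, 0, 0)ᵀ.
Then v_2 = N · v_3 = (-1, 2, 4, 0)ᵀ.
Then v_1 = N · v_2 = (2, 0, 0, 0)ᵀ.

Sanity check: (A − (-1)·I) v_1 = (0, 0, 0, 0)ᵀ = 0. ✓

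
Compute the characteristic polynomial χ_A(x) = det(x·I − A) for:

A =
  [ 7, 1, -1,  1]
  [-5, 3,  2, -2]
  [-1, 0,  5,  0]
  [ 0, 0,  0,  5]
x^4 - 20*x^3 + 150*x^2 - 500*x + 625

Expanding det(x·I − A) (e.g. by cofactor expansion or by noting that A is similar to its Jordan form J, which has the same characteristic polynomial as A) gives
  χ_A(x) = x^4 - 20*x^3 + 150*x^2 - 500*x + 625
which factors as (x - 5)^4. The eigenvalues (with algebraic multiplicities) are λ = 5 with multiplicity 4.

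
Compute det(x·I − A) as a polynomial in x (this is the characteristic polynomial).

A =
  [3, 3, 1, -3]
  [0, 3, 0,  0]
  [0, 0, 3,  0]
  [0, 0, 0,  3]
x^4 - 12*x^3 + 54*x^2 - 108*x + 81

Expanding det(x·I − A) (e.g. by cofactor expansion or by noting that A is similar to its Jordan form J, which has the same characteristic polynomial as A) gives
  χ_A(x) = x^4 - 12*x^3 + 54*x^2 - 108*x + 81
which factors as (x - 3)^4. The eigenvalues (with algebraic multiplicities) are λ = 3 with multiplicity 4.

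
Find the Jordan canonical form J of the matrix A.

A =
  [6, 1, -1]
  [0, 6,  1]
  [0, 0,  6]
J_3(6)

The characteristic polynomial is
  det(x·I − A) = x^3 - 18*x^2 + 108*x - 216 = (x - 6)^3

Eigenvalues and multiplicities (the geometric multiplicity of λ is n − rank(A − λI), which equals the number of Jordan blocks for λ):
  λ = 6: algebraic multiplicity = 3, geometric multiplicity = 1

Determining the block sizes for each eigenvalue:
  λ = 6: one block (gm = 1), so the single block has size am = 3 → block sizes [3]

Assembling the blocks gives a Jordan form
J =
  [6, 1, 0]
  [0, 6, 1]
  [0, 0, 6]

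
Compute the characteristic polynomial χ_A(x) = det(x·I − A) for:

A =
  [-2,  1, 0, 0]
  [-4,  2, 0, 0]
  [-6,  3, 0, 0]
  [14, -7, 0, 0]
x^4

Expanding det(x·I − A) (e.g. by cofactor expansion or by noting that A is similar to its Jordan form J, which has the same characteristic polynomial as A) gives
  χ_A(x) = x^4
which factors as x^4. The eigenvalues (with algebraic multiplicities) are λ = 0 with multiplicity 4.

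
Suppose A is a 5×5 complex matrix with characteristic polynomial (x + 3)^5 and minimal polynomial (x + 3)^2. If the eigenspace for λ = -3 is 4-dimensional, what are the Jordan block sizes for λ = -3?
Block sizes for λ = -3: [2, 1, 1, 1]

Step 1 — from the characteristic polynomial, algebraic multiplicity of λ = -3 is 5. From dim ker(A − (-3)·I) = 4, there are exactly 4 Jordan blocks for λ = -3.
Step 2 — from the minimal polynomial, the factor (x + 3)^2 tells us the largest block for λ = -3 has size 2.
Step 3 — with total size 5, 4 blocks, and largest block 2, the block sizes (in nonincreasing order) are [2, 1, 1, 1].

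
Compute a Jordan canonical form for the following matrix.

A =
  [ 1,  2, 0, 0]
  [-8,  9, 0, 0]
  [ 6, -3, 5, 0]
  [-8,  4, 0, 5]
J_2(5) ⊕ J_1(5) ⊕ J_1(5)

The characteristic polynomial is
  det(x·I − A) = x^4 - 20*x^3 + 150*x^2 - 500*x + 625 = (x - 5)^4

Eigenvalues and multiplicities (the geometric multiplicity of λ is n − rank(A − λI), which equals the number of Jordan blocks for λ):
  λ = 5: algebraic multiplicity = 4, geometric multiplicity = 3

Determining the block sizes for each eigenvalue:
  λ = 5: 3 blocks summing to 4 forces exactly one block of size 2 and the rest size 1 → block sizes [2, 1, 1]

Assembling the blocks gives a Jordan form
J =
  [5, 1, 0, 0]
  [0, 5, 0, 0]
  [0, 0, 5, 0]
  [0, 0, 0, 5]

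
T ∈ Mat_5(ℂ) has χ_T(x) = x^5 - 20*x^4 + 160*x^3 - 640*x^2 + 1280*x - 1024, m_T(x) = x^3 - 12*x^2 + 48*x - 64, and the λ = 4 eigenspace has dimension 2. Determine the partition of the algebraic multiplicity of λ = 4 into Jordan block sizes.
Block sizes for λ = 4: [3, 2]

Step 1 — from the characteristic polynomial, algebraic multiplicity of λ = 4 is 5. From dim ker(T − (4)·I) = 2, there are exactly 2 Jordan blocks for λ = 4.
Step 2 — from the minimal polynomial, the factor (x − 4)^3 tells us the largest block for λ = 4 has size 3.
Step 3 — with total size 5, 2 blocks, and largest block 3, the block sizes (in nonincreasing order) are [3, 2].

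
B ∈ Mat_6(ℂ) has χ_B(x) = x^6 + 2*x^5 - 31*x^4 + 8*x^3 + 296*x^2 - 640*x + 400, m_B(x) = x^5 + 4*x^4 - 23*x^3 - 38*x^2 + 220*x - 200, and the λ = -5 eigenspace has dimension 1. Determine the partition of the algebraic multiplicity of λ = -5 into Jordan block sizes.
Block sizes for λ = -5: [2]

Step 1 — from the characteristic polynomial, algebraic multiplicity of λ = -5 is 2. From dim ker(B − (-5)·I) = 1, there are exactly 1 Jordan blocks for λ = -5.
Step 2 — from the minimal polynomial, the factor (x + 5)^2 tells us the largest block for λ = -5 has size 2.
Step 3 — with total size 2, 1 blocks, and largest block 2, the block sizes (in nonincreasing order) are [2].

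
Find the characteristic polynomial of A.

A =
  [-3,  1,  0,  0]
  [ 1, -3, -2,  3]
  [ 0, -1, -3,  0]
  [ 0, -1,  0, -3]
x^4 + 12*x^3 + 54*x^2 + 108*x + 81

Expanding det(x·I − A) (e.g. by cofactor expansion or by noting that A is similar to its Jordan form J, which has the same characteristic polynomial as A) gives
  χ_A(x) = x^4 + 12*x^3 + 54*x^2 + 108*x + 81
which factors as (x + 3)^4. The eigenvalues (with algebraic multiplicities) are λ = -3 with multiplicity 4.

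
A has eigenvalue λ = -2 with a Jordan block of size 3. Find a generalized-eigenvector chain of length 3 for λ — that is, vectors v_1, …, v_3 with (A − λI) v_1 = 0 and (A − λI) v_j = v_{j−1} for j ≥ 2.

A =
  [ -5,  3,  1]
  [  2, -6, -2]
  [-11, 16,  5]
A Jordan chain for λ = -2 of length 3:
v_1 = (4, 8, -12)ᵀ
v_2 = (-3, 2, -11)ᵀ
v_3 = (1, 0, 0)ᵀ

Let N = A − (-2)·I. We want v_3 with N^3 v_3 = 0 but N^2 v_3 ≠ 0; then v_{j-1} := N · v_j for j = 3, …, 2.

Pick v_3 = (1, 0, 0)ᵀ.
Then v_2 = N · v_3 = (-3, 2, -11)ᵀ.
Then v_1 = N · v_2 = (4, 8, -12)ᵀ.

Sanity check: (A − (-2)·I) v_1 = (0, 0, 0)ᵀ = 0. ✓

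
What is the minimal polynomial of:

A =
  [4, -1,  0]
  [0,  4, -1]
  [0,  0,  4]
x^3 - 12*x^2 + 48*x - 64

The characteristic polynomial is χ_A(x) = (x - 4)^3, so the eigenvalues are known. The minimal polynomial is
  m_A(x) = Π_λ (x − λ)^{k_λ}
where k_λ is the size of the *largest* Jordan block for λ (equivalently, the smallest k with (A − λI)^k v = 0 for every generalised eigenvector v of λ).

  λ = 4: largest Jordan block has size 3, contributing (x − 4)^3

So m_A(x) = (x - 4)^3 = x^3 - 12*x^2 + 48*x - 64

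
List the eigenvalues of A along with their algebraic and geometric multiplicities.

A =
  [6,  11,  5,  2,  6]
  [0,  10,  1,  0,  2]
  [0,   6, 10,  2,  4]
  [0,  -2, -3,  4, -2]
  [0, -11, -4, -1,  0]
λ = 6: alg = 5, geom = 2

Step 1 — factor the characteristic polynomial to read off the algebraic multiplicities:
  χ_A(x) = (x - 6)^5

Step 2 — compute geometric multiplicities via the rank-nullity identity g(λ) = n − rank(A − λI):
  rank(A − (6)·I) = 3, so dim ker(A − (6)·I) = n − 3 = 2

Summary:
  λ = 6: algebraic multiplicity = 5, geometric multiplicity = 2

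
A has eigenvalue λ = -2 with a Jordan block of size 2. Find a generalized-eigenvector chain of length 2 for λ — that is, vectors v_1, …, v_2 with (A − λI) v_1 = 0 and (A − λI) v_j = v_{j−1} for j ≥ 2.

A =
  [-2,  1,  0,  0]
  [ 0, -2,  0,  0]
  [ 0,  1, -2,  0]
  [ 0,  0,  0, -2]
A Jordan chain for λ = -2 of length 2:
v_1 = (1, 0, 1, 0)ᵀ
v_2 = (0, 1, 0, 0)ᵀ

Let N = A − (-2)·I. We want v_2 with N^2 v_2 = 0 but N^1 v_2 ≠ 0; then v_{j-1} := N · v_j for j = 2, …, 2.

Pick v_2 = (0, 1, 0, 0)ᵀ.
Then v_1 = N · v_2 = (1, 0, 1, 0)ᵀ.

Sanity check: (A − (-2)·I) v_1 = (0, 0, 0, 0)ᵀ = 0. ✓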